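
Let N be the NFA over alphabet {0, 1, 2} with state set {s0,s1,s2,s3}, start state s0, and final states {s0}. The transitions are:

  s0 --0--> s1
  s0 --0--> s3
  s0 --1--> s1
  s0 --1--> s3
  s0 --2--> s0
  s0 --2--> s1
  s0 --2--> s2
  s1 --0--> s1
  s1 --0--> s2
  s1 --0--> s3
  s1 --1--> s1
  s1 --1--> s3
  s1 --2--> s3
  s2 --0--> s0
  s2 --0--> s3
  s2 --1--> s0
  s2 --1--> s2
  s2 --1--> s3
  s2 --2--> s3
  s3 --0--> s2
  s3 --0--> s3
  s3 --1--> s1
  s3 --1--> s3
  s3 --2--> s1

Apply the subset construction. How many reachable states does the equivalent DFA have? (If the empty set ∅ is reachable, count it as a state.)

Start state of the DFA: {s0}.
{s0} --0--> {s1,s3}  [new]
{s0} --1--> {s1,s3}  [seen]
{s0} --2--> {s0,s1,s2}  [new]
{s1,s3} --0--> {s1,s2,s3}  [new]
{s1,s3} --1--> {s1,s3}  [seen]
{s1,s3} --2--> {s1,s3}  [seen]
{s0,s1,s2} --0--> {s0,s1,s2,s3}  [new]
{s0,s1,s2} --1--> {s0,s1,s2,s3}  [seen]
{s0,s1,s2} --2--> {s0,s1,s2,s3}  [seen]
{s1,s2,s3} --0--> {s0,s1,s2,s3}  [seen]
{s1,s2,s3} --1--> {s0,s1,s2,s3}  [seen]
{s1,s2,s3} --2--> {s1,s3}  [seen]
{s0,s1,s2,s3} --0--> {s0,s1,s2,s3}  [seen]
{s0,s1,s2,s3} --1--> {s0,s1,s2,s3}  [seen]
{s0,s1,s2,s3} --2--> {s0,s1,s2,s3}  [seen]
Reachable DFA states: {s0}, {s1,s3}, {s0,s1,s2}, {s1,s2,s3}, {s0,s1,s2,s3}.

5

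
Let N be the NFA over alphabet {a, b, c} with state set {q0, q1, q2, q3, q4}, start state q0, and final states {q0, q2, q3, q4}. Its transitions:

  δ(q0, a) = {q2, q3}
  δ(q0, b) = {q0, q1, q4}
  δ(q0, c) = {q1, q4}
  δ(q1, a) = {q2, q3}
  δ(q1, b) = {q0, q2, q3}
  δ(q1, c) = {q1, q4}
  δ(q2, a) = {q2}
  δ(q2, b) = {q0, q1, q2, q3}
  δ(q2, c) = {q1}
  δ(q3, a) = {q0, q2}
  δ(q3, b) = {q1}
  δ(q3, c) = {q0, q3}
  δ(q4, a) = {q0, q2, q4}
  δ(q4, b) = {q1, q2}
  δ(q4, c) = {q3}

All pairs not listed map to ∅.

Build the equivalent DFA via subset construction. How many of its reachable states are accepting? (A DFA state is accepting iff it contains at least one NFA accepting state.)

Start state of the DFA: {q0}.
{q0} --a--> {q2, q3}  [new]
{q0} --b--> {q0, q1, q4}  [new]
{q0} --c--> {q1, q4}  [new]
{q2, q3} --a--> {q0, q2}  [new]
{q2, q3} --b--> {q0, q1, q2, q3}  [new]
{q2, q3} --c--> {q0, q1, q3}  [new]
{q0, q1, q4} --a--> {q0, q2, q3, q4}  [new]
{q0, q1, q4} --b--> {q0, q1, q2, q3, q4}  [new]
{q0, q1, q4} --c--> {q1, q3, q4}  [new]
{q1, q4} --a--> {q0, q2, q3, q4}  [seen]
{q1, q4} --b--> {q0, q1, q2, q3}  [seen]
{q1, q4} --c--> {q1, q3, q4}  [seen]
{q0, q2} --a--> {q2, q3}  [seen]
{q0, q2} --b--> {q0, q1, q2, q3, q4}  [seen]
{q0, q2} --c--> {q1, q4}  [seen]
{q0, q1, q2, q3} --a--> {q0, q2, q3}  [new]
{q0, q1, q2, q3} --b--> {q0, q1, q2, q3, q4}  [seen]
{q0, q1, q2, q3} --c--> {q0, q1, q3, q4}  [new]
{q0, q1, q3} --a--> {q0, q2, q3}  [seen]
{q0, q1, q3} --b--> {q0, q1, q2, q3, q4}  [seen]
{q0, q1, q3} --c--> {q0, q1, q3, q4}  [seen]
{q0, q2, q3, q4} --a--> {q0, q2, q3, q4}  [seen]
{q0, q2, q3, q4} --b--> {q0, q1, q2, q3, q4}  [seen]
{q0, q2, q3, q4} --c--> {q0, q1, q3, q4}  [seen]
{q0, q1, q2, q3, q4} --a--> {q0, q2, q3, q4}  [seen]
{q0, q1, q2, q3, q4} --b--> {q0, q1, q2, q3, q4}  [seen]
{q0, q1, q2, q3, q4} --c--> {q0, q1, q3, q4}  [seen]
{q1, q3, q4} --a--> {q0, q2, q3, q4}  [seen]
{q1, q3, q4} --b--> {q0, q1, q2, q3}  [seen]
{q1, q3, q4} --c--> {q0, q1, q3, q4}  [seen]
{q0, q2, q3} --a--> {q0, q2, q3}  [seen]
{q0, q2, q3} --b--> {q0, q1, q2, q3, q4}  [seen]
{q0, q2, q3} --c--> {q0, q1, q3, q4}  [seen]
{q0, q1, q3, q4} --a--> {q0, q2, q3, q4}  [seen]
{q0, q1, q3, q4} --b--> {q0, q1, q2, q3, q4}  [seen]
{q0, q1, q3, q4} --c--> {q0, q1, q3, q4}  [seen]
Reachable DFA states: {q0}, {q2, q3}, {q0, q1, q4}, {q1, q4}, {q0, q2}, {q0, q1, q2, q3}, {q0, q1, q3}, {q0, q2, q3, q4}, {q0, q1, q2, q3, q4}, {q1, q3, q4}, {q0, q2, q3}, {q0, q1, q3, q4}.
Accepting DFA states (contain an NFA accepting state): {q0}, {q2, q3}, {q0, q1, q4}, {q1, q4}, {q0, q2}, {q0, q1, q2, q3}, {q0, q1, q3}, {q0, q2, q3, q4}, {q0, q1, q2, q3, q4}, {q1, q3, q4}, {q0, q2, q3}, {q0, q1, q3, q4}.

12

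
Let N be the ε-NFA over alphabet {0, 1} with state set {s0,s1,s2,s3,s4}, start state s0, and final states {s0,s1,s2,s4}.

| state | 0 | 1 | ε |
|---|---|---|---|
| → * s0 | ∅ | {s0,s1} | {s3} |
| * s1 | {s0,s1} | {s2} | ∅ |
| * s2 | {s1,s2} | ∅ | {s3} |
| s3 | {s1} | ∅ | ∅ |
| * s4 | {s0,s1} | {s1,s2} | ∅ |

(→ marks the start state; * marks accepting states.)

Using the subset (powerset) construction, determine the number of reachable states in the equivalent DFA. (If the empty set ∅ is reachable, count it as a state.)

7

Start state of the DFA: {s0,s3} (ε-closure of the NFA start).
{s0,s3} --0--> {s1}  [new]
{s0,s3} --1--> {s0,s1,s3}  [new]
{s1} --0--> {s0,s1,s3}  [seen]
{s1} --1--> {s2,s3}  [new]
{s0,s1,s3} --0--> {s0,s1,s3}  [seen]
{s0,s1,s3} --1--> {s0,s1,s2,s3}  [new]
{s2,s3} --0--> {s1,s2,s3}  [new]
{s2,s3} --1--> ∅  [new]
{s0,s1,s2,s3} --0--> {s0,s1,s2,s3}  [seen]
{s0,s1,s2,s3} --1--> {s0,s1,s2,s3}  [seen]
{s1,s2,s3} --0--> {s0,s1,s2,s3}  [seen]
{s1,s2,s3} --1--> {s2,s3}  [seen]
∅ --0--> ∅  [seen]
∅ --1--> ∅  [seen]
Reachable DFA states: {s0,s3}, {s1}, {s0,s1,s3}, {s2,s3}, {s0,s1,s2,s3}, {s1,s2,s3}, ∅.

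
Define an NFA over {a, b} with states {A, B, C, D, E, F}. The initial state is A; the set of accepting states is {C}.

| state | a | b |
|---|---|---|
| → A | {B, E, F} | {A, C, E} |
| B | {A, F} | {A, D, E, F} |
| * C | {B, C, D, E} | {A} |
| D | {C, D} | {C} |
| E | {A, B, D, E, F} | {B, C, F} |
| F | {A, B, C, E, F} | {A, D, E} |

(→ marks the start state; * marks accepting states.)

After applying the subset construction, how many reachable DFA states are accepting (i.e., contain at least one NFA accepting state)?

Start state of the DFA: {A}.
{A} --a--> {B, E, F}  [new]
{A} --b--> {A, C, E}  [new]
{B, E, F} --a--> {A, B, C, D, E, F}  [new]
{B, E, F} --b--> {A, B, C, D, E, F}  [seen]
{A, C, E} --a--> {A, B, C, D, E, F}  [seen]
{A, C, E} --b--> {A, B, C, E, F}  [new]
{A, B, C, D, E, F} --a--> {A, B, C, D, E, F}  [seen]
{A, B, C, D, E, F} --b--> {A, B, C, D, E, F}  [seen]
{A, B, C, E, F} --a--> {A, B, C, D, E, F}  [seen]
{A, B, C, E, F} --b--> {A, B, C, D, E, F}  [seen]
Reachable DFA states: {A}, {B, E, F}, {A, C, E}, {A, B, C, D, E, F}, {A, B, C, E, F}.
Accepting DFA states (contain an NFA accepting state): {A, C, E}, {A, B, C, D, E, F}, {A, B, C, E, F}.

3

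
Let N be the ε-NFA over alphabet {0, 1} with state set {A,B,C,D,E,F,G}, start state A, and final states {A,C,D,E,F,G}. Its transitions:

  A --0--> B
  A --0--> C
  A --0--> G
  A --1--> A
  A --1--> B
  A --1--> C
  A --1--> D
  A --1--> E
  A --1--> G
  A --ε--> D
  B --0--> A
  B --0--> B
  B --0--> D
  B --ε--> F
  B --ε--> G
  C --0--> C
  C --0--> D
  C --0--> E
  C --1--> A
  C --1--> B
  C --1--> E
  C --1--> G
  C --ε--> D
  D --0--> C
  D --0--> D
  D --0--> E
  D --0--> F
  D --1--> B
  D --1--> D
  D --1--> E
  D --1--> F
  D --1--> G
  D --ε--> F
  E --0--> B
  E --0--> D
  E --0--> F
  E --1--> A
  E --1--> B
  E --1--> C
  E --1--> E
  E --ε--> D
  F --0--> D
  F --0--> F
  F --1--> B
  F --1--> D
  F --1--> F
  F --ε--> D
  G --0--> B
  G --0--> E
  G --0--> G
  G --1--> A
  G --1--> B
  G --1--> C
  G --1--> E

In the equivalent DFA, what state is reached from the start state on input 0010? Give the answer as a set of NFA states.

Start: {A,D,F}.
δ(A,0) = {B,C,G}; δ(D,0) = {C,D,E,F}; δ(F,0) = {D,F}.
Union: {B,C,D,E,F,G}.
After 0: {B,C,D,E,F,G}.
δ(B,0) = {A,B,D}; δ(C,0) = {C,D,E}; δ(D,0) = {C,D,E,F}; δ(E,0) = {B,D,F}; δ(F,0) = {D,F}; δ(G,0) = {B,E,G}.
Union: {A,B,C,D,E,F,G}.
After 0: {A,B,C,D,E,F,G}.
δ(A,1) = {A,B,C,D,E,G}; δ(B,1) = ∅; δ(C,1) = {A,B,E,G}; δ(D,1) = {B,D,E,F,G}; δ(E,1) = {A,B,C,E}; δ(F,1) = {B,D,F}; δ(G,1) = {A,B,C,E}.
Union: {A,B,C,D,E,F,G}.
After 1: {A,B,C,D,E,F,G}.
δ(A,0) = {B,C,G}; δ(B,0) = {A,B,D}; δ(C,0) = {C,D,E}; δ(D,0) = {C,D,E,F}; δ(E,0) = {B,D,F}; δ(F,0) = {D,F}; δ(G,0) = {B,E,G}.
Union: {A,B,C,D,E,F,G}.
After 0: {A,B,C,D,E,F,G}.

{A,B,C,D,E,F,G}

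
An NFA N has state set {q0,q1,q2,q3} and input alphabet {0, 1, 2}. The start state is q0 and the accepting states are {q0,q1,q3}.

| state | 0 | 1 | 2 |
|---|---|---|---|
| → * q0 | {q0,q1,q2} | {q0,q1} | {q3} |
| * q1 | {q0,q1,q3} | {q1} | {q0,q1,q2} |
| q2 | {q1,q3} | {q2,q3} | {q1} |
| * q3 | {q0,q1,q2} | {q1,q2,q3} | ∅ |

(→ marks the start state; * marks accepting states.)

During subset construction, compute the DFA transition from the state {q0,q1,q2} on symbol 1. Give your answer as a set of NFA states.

{q0,q1,q2,q3}

δ(q0,1) = {q0,q1}; δ(q1,1) = {q1}; δ(q2,1) = {q2,q3}.
Union: {q0,q1,q2,q3}.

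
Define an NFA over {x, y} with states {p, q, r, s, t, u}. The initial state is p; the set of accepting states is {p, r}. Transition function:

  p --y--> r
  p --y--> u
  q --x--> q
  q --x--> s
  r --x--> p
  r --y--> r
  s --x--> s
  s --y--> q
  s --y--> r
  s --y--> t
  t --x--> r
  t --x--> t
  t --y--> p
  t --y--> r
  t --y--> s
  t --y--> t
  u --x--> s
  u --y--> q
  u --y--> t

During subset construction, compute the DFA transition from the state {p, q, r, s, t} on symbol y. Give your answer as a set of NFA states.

δ(p,y) = {r, u}; δ(q,y) = ∅; δ(r,y) = {r}; δ(s,y) = {q, r, t}; δ(t,y) = {p, r, s, t}.
Union: {p, q, r, s, t, u}.

{p, q, r, s, t, u}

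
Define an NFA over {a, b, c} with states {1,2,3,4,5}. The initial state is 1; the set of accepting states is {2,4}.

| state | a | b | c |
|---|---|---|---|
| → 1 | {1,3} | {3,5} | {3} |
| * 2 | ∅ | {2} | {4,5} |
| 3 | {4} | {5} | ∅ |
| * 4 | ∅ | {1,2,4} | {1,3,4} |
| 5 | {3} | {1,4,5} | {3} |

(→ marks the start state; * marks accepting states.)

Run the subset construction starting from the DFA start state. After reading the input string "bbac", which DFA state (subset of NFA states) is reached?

Start: {1}.
δ(1,b) = {3,5}.
Union: {3,5}.
After b: {3,5}.
δ(3,b) = {5}; δ(5,b) = {1,4,5}.
Union: {1,4,5}.
After b: {1,4,5}.
δ(1,a) = {1,3}; δ(4,a) = ∅; δ(5,a) = {3}.
Union: {1,3}.
After a: {1,3}.
δ(1,c) = {3}; δ(3,c) = ∅.
Union: {3}.
After c: {3}.

{3}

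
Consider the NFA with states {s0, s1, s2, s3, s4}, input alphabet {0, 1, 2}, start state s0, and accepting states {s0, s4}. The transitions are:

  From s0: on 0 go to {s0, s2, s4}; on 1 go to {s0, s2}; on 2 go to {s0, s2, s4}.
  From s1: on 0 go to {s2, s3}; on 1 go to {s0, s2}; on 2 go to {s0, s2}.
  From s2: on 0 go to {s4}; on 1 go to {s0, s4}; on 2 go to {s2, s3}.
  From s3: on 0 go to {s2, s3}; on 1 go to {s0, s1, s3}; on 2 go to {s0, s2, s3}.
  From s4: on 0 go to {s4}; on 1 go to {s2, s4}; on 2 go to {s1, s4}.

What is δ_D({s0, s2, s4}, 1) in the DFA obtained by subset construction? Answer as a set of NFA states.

δ(s0,1) = {s0, s2}; δ(s2,1) = {s0, s4}; δ(s4,1) = {s2, s4}.
Union: {s0, s2, s4}.

{s0, s2, s4}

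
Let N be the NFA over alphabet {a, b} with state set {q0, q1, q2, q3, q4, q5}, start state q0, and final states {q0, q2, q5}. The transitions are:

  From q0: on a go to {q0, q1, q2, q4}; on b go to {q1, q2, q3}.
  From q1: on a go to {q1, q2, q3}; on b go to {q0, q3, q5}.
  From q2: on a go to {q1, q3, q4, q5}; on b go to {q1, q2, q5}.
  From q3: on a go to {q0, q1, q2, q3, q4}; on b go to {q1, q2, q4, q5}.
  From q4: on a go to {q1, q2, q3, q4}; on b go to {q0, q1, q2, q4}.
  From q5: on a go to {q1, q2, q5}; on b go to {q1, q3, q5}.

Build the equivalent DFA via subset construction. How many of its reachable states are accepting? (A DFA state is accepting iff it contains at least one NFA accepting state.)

4

Start state of the DFA: {q0}.
{q0} --a--> {q0, q1, q2, q4}  [new]
{q0} --b--> {q1, q2, q3}  [new]
{q0, q1, q2, q4} --a--> {q0, q1, q2, q3, q4, q5}  [new]
{q0, q1, q2, q4} --b--> {q0, q1, q2, q3, q4, q5}  [seen]
{q1, q2, q3} --a--> {q0, q1, q2, q3, q4, q5}  [seen]
{q1, q2, q3} --b--> {q0, q1, q2, q3, q4, q5}  [seen]
{q0, q1, q2, q3, q4, q5} --a--> {q0, q1, q2, q3, q4, q5}  [seen]
{q0, q1, q2, q3, q4, q5} --b--> {q0, q1, q2, q3, q4, q5}  [seen]
Reachable DFA states: {q0}, {q0, q1, q2, q4}, {q1, q2, q3}, {q0, q1, q2, q3, q4, q5}.
Accepting DFA states (contain an NFA accepting state): {q0}, {q0, q1, q2, q4}, {q1, q2, q3}, {q0, q1, q2, q3, q4, q5}.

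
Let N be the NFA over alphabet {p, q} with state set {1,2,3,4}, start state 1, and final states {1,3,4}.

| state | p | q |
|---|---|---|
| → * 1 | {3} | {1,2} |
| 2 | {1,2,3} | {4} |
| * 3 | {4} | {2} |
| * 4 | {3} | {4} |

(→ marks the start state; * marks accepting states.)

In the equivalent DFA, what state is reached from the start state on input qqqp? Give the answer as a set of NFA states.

Start: {1}.
δ(1,q) = {1,2}.
Union: {1,2}.
After q: {1,2}.
δ(1,q) = {1,2}; δ(2,q) = {4}.
Union: {1,2,4}.
After q: {1,2,4}.
δ(1,q) = {1,2}; δ(2,q) = {4}; δ(4,q) = {4}.
Union: {1,2,4}.
After q: {1,2,4}.
δ(1,p) = {3}; δ(2,p) = {1,2,3}; δ(4,p) = {3}.
Union: {1,2,3}.
After p: {1,2,3}.

{1,2,3}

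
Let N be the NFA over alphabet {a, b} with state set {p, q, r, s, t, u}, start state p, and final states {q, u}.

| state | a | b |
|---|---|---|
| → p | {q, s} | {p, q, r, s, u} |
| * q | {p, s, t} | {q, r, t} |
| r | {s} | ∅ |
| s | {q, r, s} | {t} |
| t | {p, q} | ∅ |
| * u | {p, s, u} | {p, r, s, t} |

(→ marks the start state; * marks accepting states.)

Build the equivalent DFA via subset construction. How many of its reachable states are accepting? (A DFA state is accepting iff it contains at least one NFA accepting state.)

Start state of the DFA: {p}.
{p} --a--> {q, s}  [new]
{p} --b--> {p, q, r, s, u}  [new]
{q, s} --a--> {p, q, r, s, t}  [new]
{q, s} --b--> {q, r, t}  [new]
{p, q, r, s, u} --a--> {p, q, r, s, t, u}  [new]
{p, q, r, s, u} --b--> {p, q, r, s, t, u}  [seen]
{p, q, r, s, t} --a--> {p, q, r, s, t}  [seen]
{p, q, r, s, t} --b--> {p, q, r, s, t, u}  [seen]
{q, r, t} --a--> {p, q, s, t}  [new]
{q, r, t} --b--> {q, r, t}  [seen]
{p, q, r, s, t, u} --a--> {p, q, r, s, t, u}  [seen]
{p, q, r, s, t, u} --b--> {p, q, r, s, t, u}  [seen]
{p, q, s, t} --a--> {p, q, r, s, t}  [seen]
{p, q, s, t} --b--> {p, q, r, s, t, u}  [seen]
Reachable DFA states: {p}, {q, s}, {p, q, r, s, u}, {p, q, r, s, t}, {q, r, t}, {p, q, r, s, t, u}, {p, q, s, t}.
Accepting DFA states (contain an NFA accepting state): {q, s}, {p, q, r, s, u}, {p, q, r, s, t}, {q, r, t}, {p, q, r, s, t, u}, {p, q, s, t}.

6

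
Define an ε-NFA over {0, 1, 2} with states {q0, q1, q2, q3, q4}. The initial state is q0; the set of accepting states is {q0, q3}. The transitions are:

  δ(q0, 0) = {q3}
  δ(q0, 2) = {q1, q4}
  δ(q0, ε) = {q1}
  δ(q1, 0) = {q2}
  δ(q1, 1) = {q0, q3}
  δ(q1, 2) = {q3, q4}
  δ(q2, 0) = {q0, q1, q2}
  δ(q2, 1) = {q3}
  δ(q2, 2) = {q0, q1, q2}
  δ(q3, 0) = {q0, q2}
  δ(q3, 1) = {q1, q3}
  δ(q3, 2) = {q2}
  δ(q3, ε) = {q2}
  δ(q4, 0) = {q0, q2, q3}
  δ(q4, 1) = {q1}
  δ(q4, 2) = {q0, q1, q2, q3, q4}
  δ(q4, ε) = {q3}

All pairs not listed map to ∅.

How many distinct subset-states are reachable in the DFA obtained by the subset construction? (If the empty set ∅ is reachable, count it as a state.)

Start state of the DFA: {q0, q1} (ε-closure of the NFA start).
{q0, q1} --0--> {q2, q3}  [new]
{q0, q1} --1--> {q0, q1, q2, q3}  [new]
{q0, q1} --2--> {q1, q2, q3, q4}  [new]
{q2, q3} --0--> {q0, q1, q2}  [new]
{q2, q3} --1--> {q1, q2, q3}  [new]
{q2, q3} --2--> {q0, q1, q2}  [seen]
{q0, q1, q2, q3} --0--> {q0, q1, q2, q3}  [seen]
{q0, q1, q2, q3} --1--> {q0, q1, q2, q3}  [seen]
{q0, q1, q2, q3} --2--> {q0, q1, q2, q3, q4}  [new]
{q1, q2, q3, q4} --0--> {q0, q1, q2, q3}  [seen]
{q1, q2, q3, q4} --1--> {q0, q1, q2, q3}  [seen]
{q1, q2, q3, q4} --2--> {q0, q1, q2, q3, q4}  [seen]
{q0, q1, q2} --0--> {q0, q1, q2, q3}  [seen]
{q0, q1, q2} --1--> {q0, q1, q2, q3}  [seen]
{q0, q1, q2} --2--> {q0, q1, q2, q3, q4}  [seen]
{q1, q2, q3} --0--> {q0, q1, q2}  [seen]
{q1, q2, q3} --1--> {q0, q1, q2, q3}  [seen]
{q1, q2, q3} --2--> {q0, q1, q2, q3, q4}  [seen]
{q0, q1, q2, q3, q4} --0--> {q0, q1, q2, q3}  [seen]
{q0, q1, q2, q3, q4} --1--> {q0, q1, q2, q3}  [seen]
{q0, q1, q2, q3, q4} --2--> {q0, q1, q2, q3, q4}  [seen]
Reachable DFA states: {q0, q1}, {q2, q3}, {q0, q1, q2, q3}, {q1, q2, q3, q4}, {q0, q1, q2}, {q1, q2, q3}, {q0, q1, q2, q3, q4}.

7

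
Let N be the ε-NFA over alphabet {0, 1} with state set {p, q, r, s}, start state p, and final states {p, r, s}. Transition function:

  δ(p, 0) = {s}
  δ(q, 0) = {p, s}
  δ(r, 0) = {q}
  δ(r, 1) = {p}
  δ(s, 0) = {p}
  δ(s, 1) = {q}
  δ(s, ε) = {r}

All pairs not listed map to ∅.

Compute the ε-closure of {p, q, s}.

Begin with {p, q, s}.
s →ε {r}; add r.
ε-closure = {p, q, r, s}.

{p, q, r, s}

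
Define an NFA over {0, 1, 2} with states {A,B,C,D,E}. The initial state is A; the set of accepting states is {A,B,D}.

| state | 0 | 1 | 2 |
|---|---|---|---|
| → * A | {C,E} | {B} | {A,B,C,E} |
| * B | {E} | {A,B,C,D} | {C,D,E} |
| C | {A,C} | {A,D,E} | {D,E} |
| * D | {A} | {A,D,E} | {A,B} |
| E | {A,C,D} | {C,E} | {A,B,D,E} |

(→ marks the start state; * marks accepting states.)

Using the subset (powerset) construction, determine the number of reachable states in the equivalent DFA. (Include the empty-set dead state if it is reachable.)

12

Start state of the DFA: {A}.
{A} --0--> {C,E}  [new]
{A} --1--> {B}  [new]
{A} --2--> {A,B,C,E}  [new]
{C,E} --0--> {A,C,D}  [new]
{C,E} --1--> {A,C,D,E}  [new]
{C,E} --2--> {A,B,D,E}  [new]
{B} --0--> {E}  [new]
{B} --1--> {A,B,C,D}  [new]
{B} --2--> {C,D,E}  [new]
{A,B,C,E} --0--> {A,C,D,E}  [seen]
{A,B,C,E} --1--> {A,B,C,D,E}  [new]
{A,B,C,E} --2--> {A,B,C,D,E}  [seen]
{A,C,D} --0--> {A,C,E}  [new]
{A,C,D} --1--> {A,B,D,E}  [seen]
{A,C,D} --2--> {A,B,C,D,E}  [seen]
{A,C,D,E} --0--> {A,C,D,E}  [seen]
{A,C,D,E} --1--> {A,B,C,D,E}  [seen]
{A,C,D,E} --2--> {A,B,C,D,E}  [seen]
{A,B,D,E} --0--> {A,C,D,E}  [seen]
{A,B,D,E} --1--> {A,B,C,D,E}  [seen]
{A,B,D,E} --2--> {A,B,C,D,E}  [seen]
{E} --0--> {A,C,D}  [seen]
{E} --1--> {C,E}  [seen]
{E} --2--> {A,B,D,E}  [seen]
{A,B,C,D} --0--> {A,C,E}  [seen]
{A,B,C,D} --1--> {A,B,C,D,E}  [seen]
{A,B,C,D} --2--> {A,B,C,D,E}  [seen]
{C,D,E} --0--> {A,C,D}  [seen]
{C,D,E} --1--> {A,C,D,E}  [seen]
{C,D,E} --2--> {A,B,D,E}  [seen]
{A,B,C,D,E} --0--> {A,C,D,E}  [seen]
{A,B,C,D,E} --1--> {A,B,C,D,E}  [seen]
{A,B,C,D,E} --2--> {A,B,C,D,E}  [seen]
{A,C,E} --0--> {A,C,D,E}  [seen]
{A,C,E} --1--> {A,B,C,D,E}  [seen]
{A,C,E} --2--> {A,B,C,D,E}  [seen]
Reachable DFA states: {A}, {C,E}, {B}, {A,B,C,E}, {A,C,D}, {A,C,D,E}, {A,B,D,E}, {E}, {A,B,C,D}, {C,D,E}, {A,B,C,D,E}, {A,C,E}.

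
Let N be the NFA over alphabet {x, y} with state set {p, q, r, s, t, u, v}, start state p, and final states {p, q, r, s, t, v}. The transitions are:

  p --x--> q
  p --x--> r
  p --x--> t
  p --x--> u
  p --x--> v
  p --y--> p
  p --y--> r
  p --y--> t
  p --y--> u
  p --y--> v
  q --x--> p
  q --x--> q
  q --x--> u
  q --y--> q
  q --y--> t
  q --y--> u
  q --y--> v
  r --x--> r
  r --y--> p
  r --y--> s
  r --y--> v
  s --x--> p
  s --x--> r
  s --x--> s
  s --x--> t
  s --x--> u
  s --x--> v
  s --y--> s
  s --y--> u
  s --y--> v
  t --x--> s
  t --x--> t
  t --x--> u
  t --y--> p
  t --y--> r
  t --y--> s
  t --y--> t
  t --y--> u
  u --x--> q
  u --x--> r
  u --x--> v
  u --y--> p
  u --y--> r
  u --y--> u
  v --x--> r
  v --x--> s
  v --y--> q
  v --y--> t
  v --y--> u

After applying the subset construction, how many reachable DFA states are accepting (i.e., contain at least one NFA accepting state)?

5

Start state of the DFA: {p}.
{p} --x--> {q, r, t, u, v}  [new]
{p} --y--> {p, r, t, u, v}  [new]
{q, r, t, u, v} --x--> {p, q, r, s, t, u, v}  [new]
{q, r, t, u, v} --y--> {p, q, r, s, t, u, v}  [seen]
{p, r, t, u, v} --x--> {q, r, s, t, u, v}  [new]
{p, r, t, u, v} --y--> {p, q, r, s, t, u, v}  [seen]
{p, q, r, s, t, u, v} --x--> {p, q, r, s, t, u, v}  [seen]
{p, q, r, s, t, u, v} --y--> {p, q, r, s, t, u, v}  [seen]
{q, r, s, t, u, v} --x--> {p, q, r, s, t, u, v}  [seen]
{q, r, s, t, u, v} --y--> {p, q, r, s, t, u, v}  [seen]
Reachable DFA states: {p}, {q, r, t, u, v}, {p, r, t, u, v}, {p, q, r, s, t, u, v}, {q, r, s, t, u, v}.
Accepting DFA states (contain an NFA accepting state): {p}, {q, r, t, u, v}, {p, r, t, u, v}, {p, q, r, s, t, u, v}, {q, r, s, t, u, v}.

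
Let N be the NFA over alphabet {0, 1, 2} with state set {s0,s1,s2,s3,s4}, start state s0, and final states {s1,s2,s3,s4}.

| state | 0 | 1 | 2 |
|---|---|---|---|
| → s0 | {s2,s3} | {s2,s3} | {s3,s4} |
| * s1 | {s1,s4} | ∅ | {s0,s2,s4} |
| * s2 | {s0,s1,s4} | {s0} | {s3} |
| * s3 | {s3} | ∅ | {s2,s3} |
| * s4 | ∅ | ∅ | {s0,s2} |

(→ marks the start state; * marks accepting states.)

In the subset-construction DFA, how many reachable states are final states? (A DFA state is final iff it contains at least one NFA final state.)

9

Start state of the DFA: {s0}.
{s0} --0--> {s2,s3}  [new]
{s0} --1--> {s2,s3}  [seen]
{s0} --2--> {s3,s4}  [new]
{s2,s3} --0--> {s0,s1,s3,s4}  [new]
{s2,s3} --1--> {s0}  [seen]
{s2,s3} --2--> {s2,s3}  [seen]
{s3,s4} --0--> {s3}  [new]
{s3,s4} --1--> ∅  [new]
{s3,s4} --2--> {s0,s2,s3}  [new]
{s0,s1,s3,s4} --0--> {s1,s2,s3,s4}  [new]
{s0,s1,s3,s4} --1--> {s2,s3}  [seen]
{s0,s1,s3,s4} --2--> {s0,s2,s3,s4}  [new]
{s3} --0--> {s3}  [seen]
{s3} --1--> ∅  [seen]
{s3} --2--> {s2,s3}  [seen]
∅ --0--> ∅  [seen]
∅ --1--> ∅  [seen]
∅ --2--> ∅  [seen]
{s0,s2,s3} --0--> {s0,s1,s2,s3,s4}  [new]
{s0,s2,s3} --1--> {s0,s2,s3}  [seen]
{s0,s2,s3} --2--> {s2,s3,s4}  [new]
{s1,s2,s3,s4} --0--> {s0,s1,s3,s4}  [seen]
{s1,s2,s3,s4} --1--> {s0}  [seen]
{s1,s2,s3,s4} --2--> {s0,s2,s3,s4}  [seen]
{s0,s2,s3,s4} --0--> {s0,s1,s2,s3,s4}  [seen]
{s0,s2,s3,s4} --1--> {s0,s2,s3}  [seen]
{s0,s2,s3,s4} --2--> {s0,s2,s3,s4}  [seen]
{s0,s1,s2,s3,s4} --0--> {s0,s1,s2,s3,s4}  [seen]
{s0,s1,s2,s3,s4} --1--> {s0,s2,s3}  [seen]
{s0,s1,s2,s3,s4} --2--> {s0,s2,s3,s4}  [seen]
{s2,s3,s4} --0--> {s0,s1,s3,s4}  [seen]
{s2,s3,s4} --1--> {s0}  [seen]
{s2,s3,s4} --2--> {s0,s2,s3}  [seen]
Reachable DFA states: {s0}, {s2,s3}, {s3,s4}, {s0,s1,s3,s4}, {s3}, ∅, {s0,s2,s3}, {s1,s2,s3,s4}, {s0,s2,s3,s4}, {s0,s1,s2,s3,s4}, {s2,s3,s4}.
Accepting DFA states (contain an NFA accepting state): {s2,s3}, {s3,s4}, {s0,s1,s3,s4}, {s3}, {s0,s2,s3}, {s1,s2,s3,s4}, {s0,s2,s3,s4}, {s0,s1,s2,s3,s4}, {s2,s3,s4}.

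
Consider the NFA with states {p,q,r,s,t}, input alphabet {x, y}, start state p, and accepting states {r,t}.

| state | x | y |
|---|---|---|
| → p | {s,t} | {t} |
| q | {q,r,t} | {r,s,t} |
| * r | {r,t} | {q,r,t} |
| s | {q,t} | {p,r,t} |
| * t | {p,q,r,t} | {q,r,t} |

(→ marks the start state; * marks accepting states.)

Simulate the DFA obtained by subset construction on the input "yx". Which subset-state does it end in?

Start: {p}.
δ(p,y) = {t}.
Union: {t}.
After y: {t}.
δ(t,x) = {p,q,r,t}.
Union: {p,q,r,t}.
After x: {p,q,r,t}.

{p,q,r,t}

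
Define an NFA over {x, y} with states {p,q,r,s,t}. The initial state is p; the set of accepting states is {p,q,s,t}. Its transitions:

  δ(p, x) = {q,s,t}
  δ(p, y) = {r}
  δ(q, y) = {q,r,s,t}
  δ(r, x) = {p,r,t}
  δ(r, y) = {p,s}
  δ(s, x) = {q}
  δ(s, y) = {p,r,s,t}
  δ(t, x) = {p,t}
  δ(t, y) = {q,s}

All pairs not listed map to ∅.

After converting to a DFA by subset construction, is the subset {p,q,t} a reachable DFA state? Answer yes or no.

yes

Start state of the DFA: {p}.
{p} --x--> {q,s,t}  [new]
{p} --y--> {r}  [new]
{q,s,t} --x--> {p,q,t}  [new]
{q,s,t} --y--> {p,q,r,s,t}  [new]
{r} --x--> {p,r,t}  [new]
{r} --y--> {p,s}  [new]
{p,q,t} --x--> {p,q,s,t}  [new]
{p,q,t} --y--> {q,r,s,t}  [new]
{p,q,r,s,t} --x--> {p,q,r,s,t}  [seen]
{p,q,r,s,t} --y--> {p,q,r,s,t}  [seen]
{p,r,t} --x--> {p,q,r,s,t}  [seen]
{p,r,t} --y--> {p,q,r,s}  [new]
{p,s} --x--> {q,s,t}  [seen]
{p,s} --y--> {p,r,s,t}  [new]
{p,q,s,t} --x--> {p,q,s,t}  [seen]
{p,q,s,t} --y--> {p,q,r,s,t}  [seen]
{q,r,s,t} --x--> {p,q,r,t}  [new]
{q,r,s,t} --y--> {p,q,r,s,t}  [seen]
{p,q,r,s} --x--> {p,q,r,s,t}  [seen]
{p,q,r,s} --y--> {p,q,r,s,t}  [seen]
{p,r,s,t} --x--> {p,q,r,s,t}  [seen]
{p,r,s,t} --y--> {p,q,r,s,t}  [seen]
{p,q,r,t} --x--> {p,q,r,s,t}  [seen]
{p,q,r,t} --y--> {p,q,r,s,t}  [seen]
Reachable DFA states: {p}, {q,s,t}, {r}, {p,q,t}, {p,q,r,s,t}, {p,r,t}, {p,s}, {p,q,s,t}, {q,r,s,t}, {p,q,r,s}, {p,r,s,t}, {p,q,r,t}.
{p,q,t} is among them.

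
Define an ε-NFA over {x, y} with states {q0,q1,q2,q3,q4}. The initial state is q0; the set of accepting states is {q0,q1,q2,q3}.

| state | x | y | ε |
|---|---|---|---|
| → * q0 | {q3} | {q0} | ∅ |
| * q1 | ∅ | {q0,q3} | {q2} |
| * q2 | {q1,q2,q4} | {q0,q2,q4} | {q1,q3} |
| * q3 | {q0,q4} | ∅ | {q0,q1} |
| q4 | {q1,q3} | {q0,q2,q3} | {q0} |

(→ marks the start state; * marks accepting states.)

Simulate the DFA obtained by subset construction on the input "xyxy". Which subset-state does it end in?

{q0,q1,q2,q3,q4}

Start: {q0}.
δ(q0,x) = {q3}.
Union: {q3}.
ε-closure gives {q0,q1,q2,q3}.
After x: {q0,q1,q2,q3}.
δ(q0,y) = {q0}; δ(q1,y) = {q0,q3}; δ(q2,y) = {q0,q2,q4}; δ(q3,y) = ∅.
Union: {q0,q2,q3,q4}.
ε-closure gives {q0,q1,q2,q3,q4}.
After y: {q0,q1,q2,q3,q4}.
δ(q0,x) = {q3}; δ(q1,x) = ∅; δ(q2,x) = {q1,q2,q4}; δ(q3,x) = {q0,q4}; δ(q4,x) = {q1,q3}.
Union: {q0,q1,q2,q3,q4}.
After x: {q0,q1,q2,q3,q4}.
δ(q0,y) = {q0}; δ(q1,y) = {q0,q3}; δ(q2,y) = {q0,q2,q4}; δ(q3,y) = ∅; δ(q4,y) = {q0,q2,q3}.
Union: {q0,q2,q3,q4}.
ε-closure gives {q0,q1,q2,q3,q4}.
After y: {q0,q1,q2,q3,q4}.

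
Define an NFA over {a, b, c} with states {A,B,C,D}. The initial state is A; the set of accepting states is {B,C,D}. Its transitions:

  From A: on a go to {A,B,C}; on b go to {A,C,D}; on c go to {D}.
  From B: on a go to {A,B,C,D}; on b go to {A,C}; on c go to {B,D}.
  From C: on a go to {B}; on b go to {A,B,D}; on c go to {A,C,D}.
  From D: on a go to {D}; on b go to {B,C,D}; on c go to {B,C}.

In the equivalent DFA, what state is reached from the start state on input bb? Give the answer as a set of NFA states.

Start: {A}.
δ(A,b) = {A,C,D}.
Union: {A,C,D}.
After b: {A,C,D}.
δ(A,b) = {A,C,D}; δ(C,b) = {A,B,D}; δ(D,b) = {B,C,D}.
Union: {A,B,C,D}.
After b: {A,B,C,D}.

{A,B,C,D}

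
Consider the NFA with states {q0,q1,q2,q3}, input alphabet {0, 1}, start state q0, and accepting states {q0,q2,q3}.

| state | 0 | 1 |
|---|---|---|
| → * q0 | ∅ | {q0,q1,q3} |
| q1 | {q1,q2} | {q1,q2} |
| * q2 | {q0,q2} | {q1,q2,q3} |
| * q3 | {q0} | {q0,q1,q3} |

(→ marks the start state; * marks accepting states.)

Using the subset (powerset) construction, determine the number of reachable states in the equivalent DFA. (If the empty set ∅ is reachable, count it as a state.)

Start state of the DFA: {q0}.
{q0} --0--> ∅  [new]
{q0} --1--> {q0,q1,q3}  [new]
∅ --0--> ∅  [seen]
∅ --1--> ∅  [seen]
{q0,q1,q3} --0--> {q0,q1,q2}  [new]
{q0,q1,q3} --1--> {q0,q1,q2,q3}  [new]
{q0,q1,q2} --0--> {q0,q1,q2}  [seen]
{q0,q1,q2} --1--> {q0,q1,q2,q3}  [seen]
{q0,q1,q2,q3} --0--> {q0,q1,q2}  [seen]
{q0,q1,q2,q3} --1--> {q0,q1,q2,q3}  [seen]
Reachable DFA states: {q0}, ∅, {q0,q1,q3}, {q0,q1,q2}, {q0,q1,q2,q3}.

5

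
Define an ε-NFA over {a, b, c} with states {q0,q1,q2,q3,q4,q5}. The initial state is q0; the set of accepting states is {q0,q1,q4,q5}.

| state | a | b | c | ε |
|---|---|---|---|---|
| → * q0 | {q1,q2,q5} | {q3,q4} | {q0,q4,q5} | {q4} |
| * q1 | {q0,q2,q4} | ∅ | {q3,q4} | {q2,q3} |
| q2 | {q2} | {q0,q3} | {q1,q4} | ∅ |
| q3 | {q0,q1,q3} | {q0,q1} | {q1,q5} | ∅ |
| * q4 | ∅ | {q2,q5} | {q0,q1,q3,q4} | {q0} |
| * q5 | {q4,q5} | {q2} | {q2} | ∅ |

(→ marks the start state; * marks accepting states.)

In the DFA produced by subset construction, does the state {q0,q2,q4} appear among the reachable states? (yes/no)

Start state of the DFA: {q0,q4} (ε-closure of the NFA start).
{q0,q4} --a--> {q1,q2,q3,q5}  [new]
{q0,q4} --b--> {q0,q2,q3,q4,q5}  [new]
{q0,q4} --c--> {q0,q1,q2,q3,q4,q5}  [new]
{q1,q2,q3,q5} --a--> {q0,q1,q2,q3,q4,q5}  [seen]
{q1,q2,q3,q5} --b--> {q0,q1,q2,q3,q4}  [new]
{q1,q2,q3,q5} --c--> {q0,q1,q2,q3,q4,q5}  [seen]
{q0,q2,q3,q4,q5} --a--> {q0,q1,q2,q3,q4,q5}  [seen]
{q0,q2,q3,q4,q5} --b--> {q0,q1,q2,q3,q4,q5}  [seen]
{q0,q2,q3,q4,q5} --c--> {q0,q1,q2,q3,q4,q5}  [seen]
{q0,q1,q2,q3,q4,q5} --a--> {q0,q1,q2,q3,q4,q5}  [seen]
{q0,q1,q2,q3,q4,q5} --b--> {q0,q1,q2,q3,q4,q5}  [seen]
{q0,q1,q2,q3,q4,q5} --c--> {q0,q1,q2,q3,q4,q5}  [seen]
{q0,q1,q2,q3,q4} --a--> {q0,q1,q2,q3,q4,q5}  [seen]
{q0,q1,q2,q3,q4} --b--> {q0,q1,q2,q3,q4,q5}  [seen]
{q0,q1,q2,q3,q4} --c--> {q0,q1,q2,q3,q4,q5}  [seen]
Reachable DFA states: {q0,q4}, {q1,q2,q3,q5}, {q0,q2,q3,q4,q5}, {q0,q1,q2,q3,q4,q5}, {q0,q1,q2,q3,q4}.
{q0,q2,q4} is not among them.

no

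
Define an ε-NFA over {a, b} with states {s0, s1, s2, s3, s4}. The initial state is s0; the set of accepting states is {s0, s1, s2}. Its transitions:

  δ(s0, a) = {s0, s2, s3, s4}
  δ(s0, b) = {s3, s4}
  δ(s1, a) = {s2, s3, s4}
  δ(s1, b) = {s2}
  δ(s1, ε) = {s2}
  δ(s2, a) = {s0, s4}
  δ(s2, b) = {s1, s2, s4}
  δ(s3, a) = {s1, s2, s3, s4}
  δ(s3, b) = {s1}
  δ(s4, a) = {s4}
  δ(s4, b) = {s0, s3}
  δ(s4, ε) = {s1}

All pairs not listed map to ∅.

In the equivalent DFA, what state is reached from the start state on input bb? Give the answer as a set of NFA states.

Start: {s0}.
δ(s0,b) = {s3, s4}.
Union: {s3, s4}.
ε-closure gives {s1, s2, s3, s4}.
After b: {s1, s2, s3, s4}.
δ(s1,b) = {s2}; δ(s2,b) = {s1, s2, s4}; δ(s3,b) = {s1}; δ(s4,b) = {s0, s3}.
Union: {s0, s1, s2, s3, s4}.
After b: {s0, s1, s2, s3, s4}.

{s0, s1, s2, s3, s4}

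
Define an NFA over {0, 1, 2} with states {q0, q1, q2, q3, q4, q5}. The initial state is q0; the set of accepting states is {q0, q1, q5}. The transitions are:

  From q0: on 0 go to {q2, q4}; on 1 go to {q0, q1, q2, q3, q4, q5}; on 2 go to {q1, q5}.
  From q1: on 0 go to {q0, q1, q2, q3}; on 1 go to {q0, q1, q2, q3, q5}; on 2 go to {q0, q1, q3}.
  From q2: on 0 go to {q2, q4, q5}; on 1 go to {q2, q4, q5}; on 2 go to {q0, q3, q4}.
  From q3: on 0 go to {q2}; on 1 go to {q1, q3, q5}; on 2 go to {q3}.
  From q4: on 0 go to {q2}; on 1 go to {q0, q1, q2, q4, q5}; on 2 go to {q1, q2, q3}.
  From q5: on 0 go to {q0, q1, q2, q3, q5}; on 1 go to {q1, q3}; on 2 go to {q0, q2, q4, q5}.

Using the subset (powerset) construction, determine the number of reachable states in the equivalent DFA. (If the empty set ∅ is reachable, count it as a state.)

8

Start state of the DFA: {q0}.
{q0} --0--> {q2, q4}  [new]
{q0} --1--> {q0, q1, q2, q3, q4, q5}  [new]
{q0} --2--> {q1, q5}  [new]
{q2, q4} --0--> {q2, q4, q5}  [new]
{q2, q4} --1--> {q0, q1, q2, q4, q5}  [new]
{q2, q4} --2--> {q0, q1, q2, q3, q4}  [new]
{q0, q1, q2, q3, q4, q5} --0--> {q0, q1, q2, q3, q4, q5}  [seen]
{q0, q1, q2, q3, q4, q5} --1--> {q0, q1, q2, q3, q4, q5}  [seen]
{q0, q1, q2, q3, q4, q5} --2--> {q0, q1, q2, q3, q4, q5}  [seen]
{q1, q5} --0--> {q0, q1, q2, q3, q5}  [new]
{q1, q5} --1--> {q0, q1, q2, q3, q5}  [seen]
{q1, q5} --2--> {q0, q1, q2, q3, q4, q5}  [seen]
{q2, q4, q5} --0--> {q0, q1, q2, q3, q4, q5}  [seen]
{q2, q4, q5} --1--> {q0, q1, q2, q3, q4, q5}  [seen]
{q2, q4, q5} --2--> {q0, q1, q2, q3, q4, q5}  [seen]
{q0, q1, q2, q4, q5} --0--> {q0, q1, q2, q3, q4, q5}  [seen]
{q0, q1, q2, q4, q5} --1--> {q0, q1, q2, q3, q4, q5}  [seen]
{q0, q1, q2, q4, q5} --2--> {q0, q1, q2, q3, q4, q5}  [seen]
{q0, q1, q2, q3, q4} --0--> {q0, q1, q2, q3, q4, q5}  [seen]
{q0, q1, q2, q3, q4} --1--> {q0, q1, q2, q3, q4, q5}  [seen]
{q0, q1, q2, q3, q4} --2--> {q0, q1, q2, q3, q4, q5}  [seen]
{q0, q1, q2, q3, q5} --0--> {q0, q1, q2, q3, q4, q5}  [seen]
{q0, q1, q2, q3, q5} --1--> {q0, q1, q2, q3, q4, q5}  [seen]
{q0, q1, q2, q3, q5} --2--> {q0, q1, q2, q3, q4, q5}  [seen]
Reachable DFA states: {q0}, {q2, q4}, {q0, q1, q2, q3, q4, q5}, {q1, q5}, {q2, q4, q5}, {q0, q1, q2, q4, q5}, {q0, q1, q2, q3, q4}, {q0, q1, q2, q3, q5}.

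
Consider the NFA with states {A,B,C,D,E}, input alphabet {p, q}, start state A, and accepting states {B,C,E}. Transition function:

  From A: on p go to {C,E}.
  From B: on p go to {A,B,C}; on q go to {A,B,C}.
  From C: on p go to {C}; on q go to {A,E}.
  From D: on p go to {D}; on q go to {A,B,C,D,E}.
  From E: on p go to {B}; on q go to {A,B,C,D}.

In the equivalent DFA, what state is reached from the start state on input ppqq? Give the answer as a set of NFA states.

{A,B,C,D,E}

Start: {A}.
δ(A,p) = {C,E}.
Union: {C,E}.
After p: {C,E}.
δ(C,p) = {C}; δ(E,p) = {B}.
Union: {B,C}.
After p: {B,C}.
δ(B,q) = {A,B,C}; δ(C,q) = {A,E}.
Union: {A,B,C,E}.
After q: {A,B,C,E}.
δ(A,q) = ∅; δ(B,q) = {A,B,C}; δ(C,q) = {A,E}; δ(E,q) = {A,B,C,D}.
Union: {A,B,C,D,E}.
After q: {A,B,C,D,E}.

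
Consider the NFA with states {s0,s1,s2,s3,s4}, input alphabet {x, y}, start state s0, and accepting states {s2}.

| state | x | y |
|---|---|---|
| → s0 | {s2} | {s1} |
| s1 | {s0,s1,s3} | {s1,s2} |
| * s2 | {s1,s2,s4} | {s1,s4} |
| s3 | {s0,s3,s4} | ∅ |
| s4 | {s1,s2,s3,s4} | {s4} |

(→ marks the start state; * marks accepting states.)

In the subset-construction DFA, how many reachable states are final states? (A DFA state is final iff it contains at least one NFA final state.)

Start state of the DFA: {s0}.
{s0} --x--> {s2}  [new]
{s0} --y--> {s1}  [new]
{s2} --x--> {s1,s2,s4}  [new]
{s2} --y--> {s1,s4}  [new]
{s1} --x--> {s0,s1,s3}  [new]
{s1} --y--> {s1,s2}  [new]
{s1,s2,s4} --x--> {s0,s1,s2,s3,s4}  [new]
{s1,s2,s4} --y--> {s1,s2,s4}  [seen]
{s1,s4} --x--> {s0,s1,s2,s3,s4}  [seen]
{s1,s4} --y--> {s1,s2,s4}  [seen]
{s0,s1,s3} --x--> {s0,s1,s2,s3,s4}  [seen]
{s0,s1,s3} --y--> {s1,s2}  [seen]
{s1,s2} --x--> {s0,s1,s2,s3,s4}  [seen]
{s1,s2} --y--> {s1,s2,s4}  [seen]
{s0,s1,s2,s3,s4} --x--> {s0,s1,s2,s3,s4}  [seen]
{s0,s1,s2,s3,s4} --y--> {s1,s2,s4}  [seen]
Reachable DFA states: {s0}, {s2}, {s1}, {s1,s2,s4}, {s1,s4}, {s0,s1,s3}, {s1,s2}, {s0,s1,s2,s3,s4}.
Accepting DFA states (contain an NFA accepting state): {s2}, {s1,s2,s4}, {s1,s2}, {s0,s1,s2,s3,s4}.

4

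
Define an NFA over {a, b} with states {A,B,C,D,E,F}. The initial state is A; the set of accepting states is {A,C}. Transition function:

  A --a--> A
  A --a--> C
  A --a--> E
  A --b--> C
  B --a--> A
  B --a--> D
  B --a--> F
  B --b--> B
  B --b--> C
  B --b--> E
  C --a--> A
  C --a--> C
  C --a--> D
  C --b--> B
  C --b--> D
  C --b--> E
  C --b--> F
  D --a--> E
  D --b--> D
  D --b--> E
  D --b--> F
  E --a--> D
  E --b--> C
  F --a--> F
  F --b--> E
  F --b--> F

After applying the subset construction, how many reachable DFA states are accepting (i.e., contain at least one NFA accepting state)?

9

Start state of the DFA: {A}.
{A} --a--> {A,C,E}  [new]
{A} --b--> {C}  [new]
{A,C,E} --a--> {A,C,D,E}  [new]
{A,C,E} --b--> {B,C,D,E,F}  [new]
{C} --a--> {A,C,D}  [new]
{C} --b--> {B,D,E,F}  [new]
{A,C,D,E} --a--> {A,C,D,E}  [seen]
{A,C,D,E} --b--> {B,C,D,E,F}  [seen]
{B,C,D,E,F} --a--> {A,C,D,E,F}  [new]
{B,C,D,E,F} --b--> {B,C,D,E,F}  [seen]
{A,C,D} --a--> {A,C,D,E}  [seen]
{A,C,D} --b--> {B,C,D,E,F}  [seen]
{B,D,E,F} --a--> {A,D,E,F}  [new]
{B,D,E,F} --b--> {B,C,D,E,F}  [seen]
{A,C,D,E,F} --a--> {A,C,D,E,F}  [seen]
{A,C,D,E,F} --b--> {B,C,D,E,F}  [seen]
{A,D,E,F} --a--> {A,C,D,E,F}  [seen]
{A,D,E,F} --b--> {C,D,E,F}  [new]
{C,D,E,F} --a--> {A,C,D,E,F}  [seen]
{C,D,E,F} --b--> {B,C,D,E,F}  [seen]
Reachable DFA states: {A}, {A,C,E}, {C}, {A,C,D,E}, {B,C,D,E,F}, {A,C,D}, {B,D,E,F}, {A,C,D,E,F}, {A,D,E,F}, {C,D,E,F}.
Accepting DFA states (contain an NFA accepting state): {A}, {A,C,E}, {C}, {A,C,D,E}, {B,C,D,E,F}, {A,C,D}, {A,C,D,E,F}, {A,D,E,F}, {C,D,E,F}.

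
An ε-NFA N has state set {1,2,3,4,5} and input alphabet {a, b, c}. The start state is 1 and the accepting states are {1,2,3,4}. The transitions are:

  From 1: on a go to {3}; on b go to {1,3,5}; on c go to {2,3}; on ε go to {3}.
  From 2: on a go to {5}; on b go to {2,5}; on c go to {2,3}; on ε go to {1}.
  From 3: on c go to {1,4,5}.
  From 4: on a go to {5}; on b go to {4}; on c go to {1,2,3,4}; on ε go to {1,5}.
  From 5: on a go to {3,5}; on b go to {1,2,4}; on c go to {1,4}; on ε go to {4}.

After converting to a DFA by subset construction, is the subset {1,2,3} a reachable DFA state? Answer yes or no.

Start state of the DFA: {1,3} (ε-closure of the NFA start).
{1,3} --a--> {3}  [new]
{1,3} --b--> {1,3,4,5}  [new]
{1,3} --c--> {1,2,3,4,5}  [new]
{3} --a--> ∅  [new]
{3} --b--> ∅  [seen]
{3} --c--> {1,3,4,5}  [seen]
{1,3,4,5} --a--> {1,3,4,5}  [seen]
{1,3,4,5} --b--> {1,2,3,4,5}  [seen]
{1,3,4,5} --c--> {1,2,3,4,5}  [seen]
{1,2,3,4,5} --a--> {1,3,4,5}  [seen]
{1,2,3,4,5} --b--> {1,2,3,4,5}  [seen]
{1,2,3,4,5} --c--> {1,2,3,4,5}  [seen]
∅ --a--> ∅  [seen]
∅ --b--> ∅  [seen]
∅ --c--> ∅  [seen]
Reachable DFA states: {1,3}, {3}, {1,3,4,5}, {1,2,3,4,5}, ∅.
{1,2,3} is not among them.

no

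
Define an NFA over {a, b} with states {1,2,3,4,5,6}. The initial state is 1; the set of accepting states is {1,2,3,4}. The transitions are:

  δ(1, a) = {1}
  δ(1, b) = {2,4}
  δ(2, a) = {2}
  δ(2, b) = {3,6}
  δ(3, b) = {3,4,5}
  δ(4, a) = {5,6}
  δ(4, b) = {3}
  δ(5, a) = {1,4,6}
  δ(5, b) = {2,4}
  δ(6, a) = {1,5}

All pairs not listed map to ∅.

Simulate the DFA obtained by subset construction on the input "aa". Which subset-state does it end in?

{1}

Start: {1}.
δ(1,a) = {1}.
Union: {1}.
After a: {1}.
δ(1,a) = {1}.
Union: {1}.
After a: {1}.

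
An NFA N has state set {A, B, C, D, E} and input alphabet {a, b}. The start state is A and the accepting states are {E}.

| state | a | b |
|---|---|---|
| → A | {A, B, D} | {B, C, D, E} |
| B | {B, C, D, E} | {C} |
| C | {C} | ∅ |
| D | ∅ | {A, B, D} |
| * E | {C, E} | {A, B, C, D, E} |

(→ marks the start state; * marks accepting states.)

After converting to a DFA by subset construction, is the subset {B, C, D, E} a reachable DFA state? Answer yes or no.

Start state of the DFA: {A}.
{A} --a--> {A, B, D}  [new]
{A} --b--> {B, C, D, E}  [new]
{A, B, D} --a--> {A, B, C, D, E}  [new]
{A, B, D} --b--> {A, B, C, D, E}  [seen]
{B, C, D, E} --a--> {B, C, D, E}  [seen]
{B, C, D, E} --b--> {A, B, C, D, E}  [seen]
{A, B, C, D, E} --a--> {A, B, C, D, E}  [seen]
{A, B, C, D, E} --b--> {A, B, C, D, E}  [seen]
Reachable DFA states: {A}, {A, B, D}, {B, C, D, E}, {A, B, C, D, E}.
{B, C, D, E} is among them.

yes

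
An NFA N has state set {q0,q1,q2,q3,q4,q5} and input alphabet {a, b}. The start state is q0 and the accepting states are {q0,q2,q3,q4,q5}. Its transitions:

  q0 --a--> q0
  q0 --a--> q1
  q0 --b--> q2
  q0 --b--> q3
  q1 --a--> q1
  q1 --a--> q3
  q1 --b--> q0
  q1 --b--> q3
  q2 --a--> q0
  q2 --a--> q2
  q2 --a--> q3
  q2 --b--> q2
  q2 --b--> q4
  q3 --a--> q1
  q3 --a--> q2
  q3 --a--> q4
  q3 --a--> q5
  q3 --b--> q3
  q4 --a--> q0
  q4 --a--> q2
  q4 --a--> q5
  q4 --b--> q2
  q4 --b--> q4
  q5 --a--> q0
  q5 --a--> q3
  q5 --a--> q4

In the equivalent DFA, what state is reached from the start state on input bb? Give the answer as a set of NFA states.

{q2,q3,q4}

Start: {q0}.
δ(q0,b) = {q2,q3}.
Union: {q2,q3}.
After b: {q2,q3}.
δ(q2,b) = {q2,q4}; δ(q3,b) = {q3}.
Union: {q2,q3,q4}.
After b: {q2,q3,q4}.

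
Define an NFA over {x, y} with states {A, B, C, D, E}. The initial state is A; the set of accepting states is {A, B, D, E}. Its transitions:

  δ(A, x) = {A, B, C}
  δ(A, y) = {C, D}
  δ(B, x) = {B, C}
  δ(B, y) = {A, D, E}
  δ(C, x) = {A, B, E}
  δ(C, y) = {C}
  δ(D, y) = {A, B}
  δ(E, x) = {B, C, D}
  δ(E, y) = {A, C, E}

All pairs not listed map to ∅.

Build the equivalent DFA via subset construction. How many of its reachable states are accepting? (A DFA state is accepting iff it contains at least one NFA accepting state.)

8

Start state of the DFA: {A}.
{A} --x--> {A, B, C}  [new]
{A} --y--> {C, D}  [new]
{A, B, C} --x--> {A, B, C, E}  [new]
{A, B, C} --y--> {A, C, D, E}  [new]
{C, D} --x--> {A, B, E}  [new]
{C, D} --y--> {A, B, C}  [seen]
{A, B, C, E} --x--> {A, B, C, D, E}  [new]
{A, B, C, E} --y--> {A, C, D, E}  [seen]
{A, C, D, E} --x--> {A, B, C, D, E}  [seen]
{A, C, D, E} --y--> {A, B, C, D, E}  [seen]
{A, B, E} --x--> {A, B, C, D}  [new]
{A, B, E} --y--> {A, C, D, E}  [seen]
{A, B, C, D, E} --x--> {A, B, C, D, E}  [seen]
{A, B, C, D, E} --y--> {A, B, C, D, E}  [seen]
{A, B, C, D} --x--> {A, B, C, E}  [seen]
{A, B, C, D} --y--> {A, B, C, D, E}  [seen]
Reachable DFA states: {A}, {A, B, C}, {C, D}, {A, B, C, E}, {A, C, D, E}, {A, B, E}, {A, B, C, D, E}, {A, B, C, D}.
Accepting DFA states (contain an NFA accepting state): {A}, {A, B, C}, {C, D}, {A, B, C, E}, {A, C, D, E}, {A, B, E}, {A, B, C, D, E}, {A, B, C, D}.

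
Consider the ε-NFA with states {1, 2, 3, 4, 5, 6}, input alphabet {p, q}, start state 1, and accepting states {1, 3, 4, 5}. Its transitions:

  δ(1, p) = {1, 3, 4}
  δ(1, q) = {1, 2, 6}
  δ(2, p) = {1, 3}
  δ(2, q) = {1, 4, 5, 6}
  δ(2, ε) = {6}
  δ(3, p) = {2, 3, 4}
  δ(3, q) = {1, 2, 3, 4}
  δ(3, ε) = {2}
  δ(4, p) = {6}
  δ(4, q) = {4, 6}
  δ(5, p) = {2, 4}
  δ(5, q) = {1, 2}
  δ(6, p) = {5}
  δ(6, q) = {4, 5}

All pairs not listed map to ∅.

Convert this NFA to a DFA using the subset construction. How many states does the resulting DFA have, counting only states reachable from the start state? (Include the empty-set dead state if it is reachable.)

Start state of the DFA: {1} (ε-closure of the NFA start).
{1} --p--> {1, 2, 3, 4, 6}  [new]
{1} --q--> {1, 2, 6}  [new]
{1, 2, 3, 4, 6} --p--> {1, 2, 3, 4, 5, 6}  [new]
{1, 2, 3, 4, 6} --q--> {1, 2, 3, 4, 5, 6}  [seen]
{1, 2, 6} --p--> {1, 2, 3, 4, 5, 6}  [seen]
{1, 2, 6} --q--> {1, 2, 4, 5, 6}  [new]
{1, 2, 3, 4, 5, 6} --p--> {1, 2, 3, 4, 5, 6}  [seen]
{1, 2, 3, 4, 5, 6} --q--> {1, 2, 3, 4, 5, 6}  [seen]
{1, 2, 4, 5, 6} --p--> {1, 2, 3, 4, 5, 6}  [seen]
{1, 2, 4, 5, 6} --q--> {1, 2, 4, 5, 6}  [seen]
Reachable DFA states: {1}, {1, 2, 3, 4, 6}, {1, 2, 6}, {1, 2, 3, 4, 5, 6}, {1, 2, 4, 5, 6}.

5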